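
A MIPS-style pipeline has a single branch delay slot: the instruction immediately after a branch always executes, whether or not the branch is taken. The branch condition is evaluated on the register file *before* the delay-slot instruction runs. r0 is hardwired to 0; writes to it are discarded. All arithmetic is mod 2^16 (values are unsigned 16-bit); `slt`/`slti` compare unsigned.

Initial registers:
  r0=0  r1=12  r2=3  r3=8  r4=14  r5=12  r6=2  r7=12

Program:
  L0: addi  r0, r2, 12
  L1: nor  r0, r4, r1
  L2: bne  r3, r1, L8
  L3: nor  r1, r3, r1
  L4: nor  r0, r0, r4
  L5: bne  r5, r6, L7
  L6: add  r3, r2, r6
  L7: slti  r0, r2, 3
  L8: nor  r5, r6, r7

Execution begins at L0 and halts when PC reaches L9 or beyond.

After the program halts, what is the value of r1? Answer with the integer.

65523

  step pc=0: addi  r0, r2, 12  regs=(0,12,3,8,14,12,2,12)
  step pc=1: nor  r0, r4, r1  regs=(0,12,3,8,14,12,2,12)
  step pc=2: bne  r3, r1, L8  cond=T  regs=(0,12,3,8,14,12,2,12)
  step pc=3: nor  r1, r3, r1  regs=(0,65523,3,8,14,12,2,12)
  step pc=8: nor  r5, r6, r7  regs=(0,65523,3,8,14,65521,2,12)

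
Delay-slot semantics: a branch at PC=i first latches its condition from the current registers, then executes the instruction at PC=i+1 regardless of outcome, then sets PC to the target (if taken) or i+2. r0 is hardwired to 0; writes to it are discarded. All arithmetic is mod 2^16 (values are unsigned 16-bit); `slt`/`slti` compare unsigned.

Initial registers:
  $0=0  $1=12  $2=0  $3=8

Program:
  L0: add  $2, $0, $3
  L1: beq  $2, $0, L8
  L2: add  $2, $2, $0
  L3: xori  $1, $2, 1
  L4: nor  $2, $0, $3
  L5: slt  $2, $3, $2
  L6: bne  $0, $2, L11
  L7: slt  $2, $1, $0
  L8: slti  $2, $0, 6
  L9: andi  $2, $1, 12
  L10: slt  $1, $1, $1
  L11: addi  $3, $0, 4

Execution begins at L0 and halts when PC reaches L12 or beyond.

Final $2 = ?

#0 add  $2, $0, $3 ; 0/12/8/8
#1 beq  $2, $0, L8 ; 0/12/8/8 ; →fallthru
#2 add  $2, $2, $0 ; 0/12/8/8
#3 xori  $1, $2, 1 ; 0/9/8/8
#4 nor  $2, $0, $3 ; 0/9/65527/8
#5 slt  $2, $3, $2 ; 0/9/1/8
#6 bne  $0, $2, L11 ; 0/9/1/8 ; →target
#7 slt  $2, $1, $0 ; 0/9/0/8
#11 addi  $3, $0, 4 ; 0/9/0/4

0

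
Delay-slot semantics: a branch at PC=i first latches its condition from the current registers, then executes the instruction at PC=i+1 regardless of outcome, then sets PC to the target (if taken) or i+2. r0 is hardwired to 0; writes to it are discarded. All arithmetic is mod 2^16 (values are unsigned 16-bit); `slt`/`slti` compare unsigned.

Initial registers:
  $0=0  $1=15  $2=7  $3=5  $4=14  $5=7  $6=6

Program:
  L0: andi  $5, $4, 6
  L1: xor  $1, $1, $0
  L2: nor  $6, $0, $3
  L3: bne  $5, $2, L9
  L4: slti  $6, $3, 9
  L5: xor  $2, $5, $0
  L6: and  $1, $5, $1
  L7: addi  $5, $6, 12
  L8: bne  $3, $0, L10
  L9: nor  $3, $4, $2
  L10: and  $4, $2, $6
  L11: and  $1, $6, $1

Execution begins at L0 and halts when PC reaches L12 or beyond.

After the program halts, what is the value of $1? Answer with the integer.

#0 andi  $5, $4, 6 ; 0/15/7/5/14/6/6
#1 xor  $1, $1, $0 ; 0/15/7/5/14/6/6
#2 nor  $6, $0, $3 ; 0/15/7/5/14/6/65530
#3 bne  $5, $2, L9 ; 0/15/7/5/14/6/65530 ; →target
#4 slti  $6, $3, 9 ; 0/15/7/5/14/6/1
#9 nor  $3, $4, $2 ; 0/15/7/65520/14/6/1
#10 and  $4, $2, $6 ; 0/15/7/65520/1/6/1
#11 and  $1, $6, $1 ; 0/1/7/65520/1/6/1

1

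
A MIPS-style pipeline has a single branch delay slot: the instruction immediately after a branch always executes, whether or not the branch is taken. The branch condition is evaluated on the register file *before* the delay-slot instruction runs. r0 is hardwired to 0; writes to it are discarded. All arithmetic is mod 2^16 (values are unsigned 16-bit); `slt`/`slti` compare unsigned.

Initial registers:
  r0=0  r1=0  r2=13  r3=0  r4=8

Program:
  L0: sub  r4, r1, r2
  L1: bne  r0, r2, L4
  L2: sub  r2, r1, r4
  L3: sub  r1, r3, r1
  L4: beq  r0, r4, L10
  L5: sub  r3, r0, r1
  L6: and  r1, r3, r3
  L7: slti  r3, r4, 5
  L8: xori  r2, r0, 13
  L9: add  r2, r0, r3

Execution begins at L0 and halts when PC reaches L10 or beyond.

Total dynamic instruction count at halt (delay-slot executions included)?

PC=0  sub  r4, r1, r2        | r0=0 r1=0 r2=13 r3=0 r4=65523
PC=1  bne  r0, r2, L4        | r0=0 r1=0 r2=13 r3=0 r4=65523  [TAKEN]
PC=2  sub  r2, r1, r4        | r0=0 r1=0 r2=13 r3=0 r4=65523
PC=4  beq  r0, r4, L10       | r0=0 r1=0 r2=13 r3=0 r4=65523  [not taken]
PC=5  sub  r3, r0, r1        | r0=0 r1=0 r2=13 r3=0 r4=65523
PC=6  and  r1, r3, r3        | r0=0 r1=0 r2=13 r3=0 r4=65523
PC=7  slti  r3, r4, 5        | r0=0 r1=0 r2=13 r3=0 r4=65523
PC=8  xori  r2, r0, 13       | r0=0 r1=0 r2=13 r3=0 r4=65523
PC=9  add  r2, r0, r3        | r0=0 r1=0 r2=0 r3=0 r4=65523

9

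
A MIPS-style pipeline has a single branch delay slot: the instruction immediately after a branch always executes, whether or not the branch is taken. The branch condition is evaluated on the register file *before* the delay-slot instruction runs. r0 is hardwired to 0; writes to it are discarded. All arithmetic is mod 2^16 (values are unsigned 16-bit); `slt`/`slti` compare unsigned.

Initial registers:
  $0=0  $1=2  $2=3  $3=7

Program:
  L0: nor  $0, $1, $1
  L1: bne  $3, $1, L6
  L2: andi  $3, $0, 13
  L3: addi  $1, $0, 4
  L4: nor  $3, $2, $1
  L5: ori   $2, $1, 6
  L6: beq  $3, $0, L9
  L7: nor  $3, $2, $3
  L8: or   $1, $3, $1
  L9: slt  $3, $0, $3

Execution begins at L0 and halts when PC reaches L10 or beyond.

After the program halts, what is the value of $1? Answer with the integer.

2

PC=0  nor  $0, $1, $1        | $0=0 $1=2 $2=3 $3=7
PC=1  bne  $3, $1, L6        | $0=0 $1=2 $2=3 $3=7  [TAKEN]
PC=2  andi  $3, $0, 13       | $0=0 $1=2 $2=3 $3=0
PC=6  beq  $3, $0, L9        | $0=0 $1=2 $2=3 $3=0  [TAKEN]
PC=7  nor  $3, $2, $3        | $0=0 $1=2 $2=3 $3=65532
PC=9  slt  $3, $0, $3        | $0=0 $1=2 $2=3 $3=1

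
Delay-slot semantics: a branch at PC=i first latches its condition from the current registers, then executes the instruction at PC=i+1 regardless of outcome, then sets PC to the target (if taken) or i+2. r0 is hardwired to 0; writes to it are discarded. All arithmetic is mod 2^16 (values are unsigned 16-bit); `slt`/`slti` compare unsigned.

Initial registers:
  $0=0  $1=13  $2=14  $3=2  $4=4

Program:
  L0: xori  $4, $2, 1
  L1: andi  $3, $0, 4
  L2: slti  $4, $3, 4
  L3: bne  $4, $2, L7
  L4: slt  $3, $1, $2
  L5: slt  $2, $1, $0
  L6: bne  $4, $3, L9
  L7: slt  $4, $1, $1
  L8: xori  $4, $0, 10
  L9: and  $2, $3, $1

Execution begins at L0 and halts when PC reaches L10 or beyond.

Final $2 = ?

1

#0 xori  $4, $2, 1 ; 0/13/14/2/15
#1 andi  $3, $0, 4 ; 0/13/14/0/15
#2 slti  $4, $3, 4 ; 0/13/14/0/1
#3 bne  $4, $2, L7 ; 0/13/14/0/1 ; →target
#4 slt  $3, $1, $2 ; 0/13/14/1/1
#7 slt  $4, $1, $1 ; 0/13/14/1/0
#8 xori  $4, $0, 10 ; 0/13/14/1/10
#9 and  $2, $3, $1 ; 0/13/1/1/10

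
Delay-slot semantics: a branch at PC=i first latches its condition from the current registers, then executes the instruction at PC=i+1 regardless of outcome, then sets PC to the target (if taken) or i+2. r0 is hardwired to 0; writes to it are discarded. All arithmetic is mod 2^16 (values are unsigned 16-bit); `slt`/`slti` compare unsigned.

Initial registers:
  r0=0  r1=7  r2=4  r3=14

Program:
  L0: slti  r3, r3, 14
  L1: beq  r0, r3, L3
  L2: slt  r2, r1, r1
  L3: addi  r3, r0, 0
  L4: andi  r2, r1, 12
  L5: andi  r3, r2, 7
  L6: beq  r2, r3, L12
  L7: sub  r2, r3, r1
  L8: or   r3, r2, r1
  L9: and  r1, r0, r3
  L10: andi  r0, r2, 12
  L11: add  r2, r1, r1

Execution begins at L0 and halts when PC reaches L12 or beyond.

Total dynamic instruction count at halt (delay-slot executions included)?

[0] slti  r3, r3, 14  →  {r0:0, r1:7, r2:4, r3:0}
[1] beq  r0, r3, L3  →  {r0:0, r1:7, r2:4, r3:0}  ⟨branch taken⟩
[2] slt  r2, r1, r1  →  {r0:0, r1:7, r2:0, r3:0}
[3] addi  r3, r0, 0  →  {r0:0, r1:7, r2:0, r3:0}
[4] andi  r2, r1, 12  →  {r0:0, r1:7, r2:4, r3:0}
[5] andi  r3, r2, 7  →  {r0:0, r1:7, r2:4, r3:4}
[6] beq  r2, r3, L12  →  {r0:0, r1:7, r2:4, r3:4}  ⟨branch taken⟩
[7] sub  r2, r3, r1  →  {r0:0, r1:7, r2:65533, r3:4}

8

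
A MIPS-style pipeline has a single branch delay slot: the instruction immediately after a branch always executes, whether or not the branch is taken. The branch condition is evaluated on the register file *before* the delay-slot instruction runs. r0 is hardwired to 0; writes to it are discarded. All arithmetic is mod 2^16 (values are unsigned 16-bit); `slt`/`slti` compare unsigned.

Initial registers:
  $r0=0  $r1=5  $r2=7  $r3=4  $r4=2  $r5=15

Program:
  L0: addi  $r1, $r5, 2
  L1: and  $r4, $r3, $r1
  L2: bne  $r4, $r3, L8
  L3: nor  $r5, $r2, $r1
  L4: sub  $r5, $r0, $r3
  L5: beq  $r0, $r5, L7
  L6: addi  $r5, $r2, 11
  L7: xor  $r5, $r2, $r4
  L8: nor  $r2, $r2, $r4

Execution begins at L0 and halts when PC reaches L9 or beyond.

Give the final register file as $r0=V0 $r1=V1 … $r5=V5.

PC=0  addi  $r1, $r5, 2      | $r0=0 $r1=17 $r2=7 $r3=4 $r4=2 $r5=15
PC=1  and  $r4, $r3, $r1     | $r0=0 $r1=17 $r2=7 $r3=4 $r4=0 $r5=15
PC=2  bne  $r4, $r3, L8      | $r0=0 $r1=17 $r2=7 $r3=4 $r4=0 $r5=15  [TAKEN]
PC=3  nor  $r5, $r2, $r1     | $r0=0 $r1=17 $r2=7 $r3=4 $r4=0 $r5=65512
PC=8  nor  $r2, $r2, $r4     | $r0=0 $r1=17 $r2=65528 $r3=4 $r4=0 $r5=65512

$r0=0 $r1=17 $r2=65528 $r3=4 $r4=0 $r5=65512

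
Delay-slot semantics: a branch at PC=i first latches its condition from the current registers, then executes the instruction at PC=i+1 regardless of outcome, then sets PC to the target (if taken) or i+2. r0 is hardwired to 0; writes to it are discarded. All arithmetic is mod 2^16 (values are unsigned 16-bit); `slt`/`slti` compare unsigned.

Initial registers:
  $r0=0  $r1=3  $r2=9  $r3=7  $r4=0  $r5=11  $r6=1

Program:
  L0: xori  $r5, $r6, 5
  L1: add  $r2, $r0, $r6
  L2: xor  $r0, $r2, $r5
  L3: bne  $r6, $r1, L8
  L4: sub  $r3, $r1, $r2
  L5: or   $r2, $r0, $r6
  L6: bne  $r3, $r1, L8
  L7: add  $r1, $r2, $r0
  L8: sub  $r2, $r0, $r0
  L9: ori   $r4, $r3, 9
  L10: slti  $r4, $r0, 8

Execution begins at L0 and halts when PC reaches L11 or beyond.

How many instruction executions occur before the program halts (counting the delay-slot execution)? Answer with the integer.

8

PC=0  xori  $r5, $r6, 5      | $r0=0 $r1=3 $r2=9 $r3=7 $r4=0 $r5=4 $r6=1
PC=1  add  $r2, $r0, $r6     | $r0=0 $r1=3 $r2=1 $r3=7 $r4=0 $r5=4 $r6=1
PC=2  xor  $r0, $r2, $r5     | $r0=0 $r1=3 $r2=1 $r3=7 $r4=0 $r5=4 $r6=1
PC=3  bne  $r6, $r1, L8      | $r0=0 $r1=3 $r2=1 $r3=7 $r4=0 $r5=4 $r6=1  [TAKEN]
PC=4  sub  $r3, $r1, $r2     | $r0=0 $r1=3 $r2=1 $r3=2 $r4=0 $r5=4 $r6=1
PC=8  sub  $r2, $r0, $r0     | $r0=0 $r1=3 $r2=0 $r3=2 $r4=0 $r5=4 $r6=1
PC=9  ori   $r4, $r3, 9      | $r0=0 $r1=3 $r2=0 $r3=2 $r4=11 $r5=4 $r6=1
PC=10 slti  $r4, $r0, 8      | $r0=0 $r1=3 $r2=0 $r3=2 $r4=1 $r5=4 $r6=1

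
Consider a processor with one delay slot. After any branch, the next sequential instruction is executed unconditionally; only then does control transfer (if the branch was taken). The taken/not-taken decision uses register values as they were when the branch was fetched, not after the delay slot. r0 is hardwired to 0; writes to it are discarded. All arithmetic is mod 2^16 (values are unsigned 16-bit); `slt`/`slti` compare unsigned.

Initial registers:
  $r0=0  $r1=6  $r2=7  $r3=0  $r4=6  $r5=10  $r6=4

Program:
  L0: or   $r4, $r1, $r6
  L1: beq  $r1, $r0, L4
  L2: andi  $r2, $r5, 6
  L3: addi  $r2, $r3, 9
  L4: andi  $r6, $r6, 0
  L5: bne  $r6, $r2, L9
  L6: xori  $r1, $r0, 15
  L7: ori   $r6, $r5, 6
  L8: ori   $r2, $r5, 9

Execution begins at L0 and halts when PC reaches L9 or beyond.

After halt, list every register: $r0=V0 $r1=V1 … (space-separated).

$r0=0 $r1=15 $r2=9 $r3=0 $r4=6 $r5=10 $r6=0

PC=0  or   $r4, $r1, $r6     | $r0=0 $r1=6 $r2=7 $r3=0 $r4=6 $r5=10 $r6=4
PC=1  beq  $r1, $r0, L4      | $r0=0 $r1=6 $r2=7 $r3=0 $r4=6 $r5=10 $r6=4  [not taken]
PC=2  andi  $r2, $r5, 6      | $r0=0 $r1=6 $r2=2 $r3=0 $r4=6 $r5=10 $r6=4
PC=3  addi  $r2, $r3, 9      | $r0=0 $r1=6 $r2=9 $r3=0 $r4=6 $r5=10 $r6=4
PC=4  andi  $r6, $r6, 0      | $r0=0 $r1=6 $r2=9 $r3=0 $r4=6 $r5=10 $r6=0
PC=5  bne  $r6, $r2, L9      | $r0=0 $r1=6 $r2=9 $r3=0 $r4=6 $r5=10 $r6=0  [TAKEN]
PC=6  xori  $r1, $r0, 15     | $r0=0 $r1=15 $r2=9 $r3=0 $r4=6 $r5=10 $r6=0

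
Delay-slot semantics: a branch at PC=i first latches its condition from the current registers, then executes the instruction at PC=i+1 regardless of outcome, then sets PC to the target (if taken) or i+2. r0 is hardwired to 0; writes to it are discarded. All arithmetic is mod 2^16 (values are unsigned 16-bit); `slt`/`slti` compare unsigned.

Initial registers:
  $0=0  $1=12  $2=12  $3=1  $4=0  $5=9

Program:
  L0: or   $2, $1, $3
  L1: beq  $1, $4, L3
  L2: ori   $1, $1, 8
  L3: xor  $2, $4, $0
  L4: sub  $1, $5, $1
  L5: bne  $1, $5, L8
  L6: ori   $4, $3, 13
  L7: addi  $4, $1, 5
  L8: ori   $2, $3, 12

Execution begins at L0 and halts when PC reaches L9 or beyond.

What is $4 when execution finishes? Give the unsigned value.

  step pc=0: or   $2, $1, $3  regs=(0,12,13,1,0,9)
  step pc=1: beq  $1, $4, L3  cond=F  regs=(0,12,13,1,0,9)
  step pc=2: ori   $1, $1, 8  regs=(0,12,13,1,0,9)
  step pc=3: xor  $2, $4, $0  regs=(0,12,0,1,0,9)
  step pc=4: sub  $1, $5, $1  regs=(0,65533,0,1,0,9)
  step pc=5: bne  $1, $5, L8  cond=T  regs=(0,65533,0,1,0,9)
  step pc=6: ori   $4, $3, 13  regs=(0,65533,0,1,13,9)
  step pc=8: ori   $2, $3, 12  regs=(0,65533,13,1,13,9)

13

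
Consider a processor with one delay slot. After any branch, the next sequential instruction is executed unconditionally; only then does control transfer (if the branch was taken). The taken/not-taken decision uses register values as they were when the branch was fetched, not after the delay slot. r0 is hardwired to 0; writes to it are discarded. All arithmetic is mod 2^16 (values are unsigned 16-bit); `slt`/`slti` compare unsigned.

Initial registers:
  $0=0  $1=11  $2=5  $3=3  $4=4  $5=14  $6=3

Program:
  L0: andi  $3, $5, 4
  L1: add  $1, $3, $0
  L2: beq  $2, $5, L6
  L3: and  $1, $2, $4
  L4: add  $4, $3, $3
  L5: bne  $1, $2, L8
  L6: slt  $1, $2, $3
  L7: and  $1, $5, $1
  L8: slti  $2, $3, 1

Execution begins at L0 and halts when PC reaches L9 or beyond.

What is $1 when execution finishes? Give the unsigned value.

0

  step pc=0: andi  $3, $5, 4  regs=(0,11,5,4,4,14,3)
  step pc=1: add  $1, $3, $0  regs=(0,4,5,4,4,14,3)
  step pc=2: beq  $2, $5, L6  cond=F  regs=(0,4,5,4,4,14,3)
  step pc=3: and  $1, $2, $4  regs=(0,4,5,4,4,14,3)
  step pc=4: add  $4, $3, $3  regs=(0,4,5,4,8,14,3)
  step pc=5: bne  $1, $2, L8  cond=T  regs=(0,4,5,4,8,14,3)
  step pc=6: slt  $1, $2, $3  regs=(0,0,5,4,8,14,3)
  step pc=8: slti  $2, $3, 1  regs=(0,0,0,4,8,14,3)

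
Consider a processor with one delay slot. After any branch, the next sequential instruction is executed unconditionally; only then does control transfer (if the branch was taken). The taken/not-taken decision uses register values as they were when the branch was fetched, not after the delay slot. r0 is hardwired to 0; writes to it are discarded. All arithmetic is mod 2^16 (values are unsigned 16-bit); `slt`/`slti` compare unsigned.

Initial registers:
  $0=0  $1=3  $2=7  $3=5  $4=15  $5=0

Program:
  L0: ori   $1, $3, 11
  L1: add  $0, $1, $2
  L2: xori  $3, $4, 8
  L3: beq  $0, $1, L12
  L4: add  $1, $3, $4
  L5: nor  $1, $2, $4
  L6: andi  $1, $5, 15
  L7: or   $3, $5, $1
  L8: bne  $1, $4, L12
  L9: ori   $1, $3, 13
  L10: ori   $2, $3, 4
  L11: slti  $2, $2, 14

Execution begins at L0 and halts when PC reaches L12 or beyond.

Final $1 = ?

  step pc=0: ori   $1, $3, 11  regs=(0,15,7,5,15,0)
  step pc=1: add  $0, $1, $2  regs=(0,15,7,5,15,0)
  step pc=2: xori  $3, $4, 8  regs=(0,15,7,7,15,0)
  step pc=3: beq  $0, $1, L12  cond=F  regs=(0,15,7,7,15,0)
  step pc=4: add  $1, $3, $4  regs=(0,22,7,7,15,0)
  step pc=5: nor  $1, $2, $4  regs=(0,65520,7,7,15,0)
  step pc=6: andi  $1, $5, 15  regs=(0,0,7,7,15,0)
  step pc=7: or   $3, $5, $1  regs=(0,0,7,0,15,0)
  step pc=8: bne  $1, $4, L12  cond=T  regs=(0,0,7,0,15,0)
  step pc=9: ori   $1, $3, 13  regs=(0,13,7,0,15,0)

13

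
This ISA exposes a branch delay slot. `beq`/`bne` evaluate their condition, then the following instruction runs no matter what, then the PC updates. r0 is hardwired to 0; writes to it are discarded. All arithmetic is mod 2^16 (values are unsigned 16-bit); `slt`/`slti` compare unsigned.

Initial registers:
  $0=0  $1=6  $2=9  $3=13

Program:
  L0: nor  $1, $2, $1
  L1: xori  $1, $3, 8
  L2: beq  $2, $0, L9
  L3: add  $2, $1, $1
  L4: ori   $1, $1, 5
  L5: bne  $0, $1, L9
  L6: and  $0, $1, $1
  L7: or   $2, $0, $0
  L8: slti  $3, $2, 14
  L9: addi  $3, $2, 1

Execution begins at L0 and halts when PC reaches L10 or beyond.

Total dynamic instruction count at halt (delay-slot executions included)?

8

  step pc=0: nor  $1, $2, $1  regs=(0,65520,9,13)
  step pc=1: xori  $1, $3, 8  regs=(0,5,9,13)
  step pc=2: beq  $2, $0, L9  cond=F  regs=(0,5,9,13)
  step pc=3: add  $2, $1, $1  regs=(0,5,10,13)
  step pc=4: ori   $1, $1, 5  regs=(0,5,10,13)
  step pc=5: bne  $0, $1, L9  cond=T  regs=(0,5,10,13)
  step pc=6: and  $0, $1, $1  regs=(0,5,10,13)
  step pc=9: addi  $3, $2, 1  regs=(0,5,10,11)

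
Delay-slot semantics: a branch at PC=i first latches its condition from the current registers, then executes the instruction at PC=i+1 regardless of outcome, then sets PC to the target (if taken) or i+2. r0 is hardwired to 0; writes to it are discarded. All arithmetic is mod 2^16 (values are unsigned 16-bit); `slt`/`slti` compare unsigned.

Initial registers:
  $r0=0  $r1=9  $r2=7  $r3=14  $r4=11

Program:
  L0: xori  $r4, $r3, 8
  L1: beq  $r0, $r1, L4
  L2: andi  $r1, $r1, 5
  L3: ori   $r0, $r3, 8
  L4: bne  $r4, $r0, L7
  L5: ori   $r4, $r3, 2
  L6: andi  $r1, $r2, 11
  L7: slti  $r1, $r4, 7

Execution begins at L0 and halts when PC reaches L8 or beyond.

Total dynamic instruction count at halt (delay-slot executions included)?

7

PC=0  xori  $r4, $r3, 8      | $r0=0 $r1=9 $r2=7 $r3=14 $r4=6
PC=1  beq  $r0, $r1, L4      | $r0=0 $r1=9 $r2=7 $r3=14 $r4=6  [not taken]
PC=2  andi  $r1, $r1, 5      | $r0=0 $r1=1 $r2=7 $r3=14 $r4=6
PC=3  ori   $r0, $r3, 8      | $r0=0 $r1=1 $r2=7 $r3=14 $r4=6
PC=4  bne  $r4, $r0, L7      | $r0=0 $r1=1 $r2=7 $r3=14 $r4=6  [TAKEN]
PC=5  ori   $r4, $r3, 2      | $r0=0 $r1=1 $r2=7 $r3=14 $r4=14
PC=7  slti  $r1, $r4, 7      | $r0=0 $r1=0 $r2=7 $r3=14 $r4=14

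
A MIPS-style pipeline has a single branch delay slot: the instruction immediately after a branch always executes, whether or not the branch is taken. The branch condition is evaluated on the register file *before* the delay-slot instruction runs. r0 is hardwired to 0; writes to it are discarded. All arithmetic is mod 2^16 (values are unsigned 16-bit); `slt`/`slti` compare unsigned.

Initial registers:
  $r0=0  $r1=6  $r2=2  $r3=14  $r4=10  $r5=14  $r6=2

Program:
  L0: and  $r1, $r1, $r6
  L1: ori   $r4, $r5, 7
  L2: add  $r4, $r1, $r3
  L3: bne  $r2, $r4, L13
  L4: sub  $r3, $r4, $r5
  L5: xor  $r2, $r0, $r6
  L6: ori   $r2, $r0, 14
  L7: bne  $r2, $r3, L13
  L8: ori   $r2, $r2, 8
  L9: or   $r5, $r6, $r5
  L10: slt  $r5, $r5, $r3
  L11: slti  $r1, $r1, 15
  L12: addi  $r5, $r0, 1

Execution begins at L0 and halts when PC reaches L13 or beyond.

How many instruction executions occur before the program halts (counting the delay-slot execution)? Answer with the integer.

[0] and  $r1, $r1, $r6  →  {$r0:0, $r1:2, $r2:2, $r3:14, $r4:10, $r5:14, $r6:2}
[1] ori   $r4, $r5, 7  →  {$r0:0, $r1:2, $r2:2, $r3:14, $r4:15, $r5:14, $r6:2}
[2] add  $r4, $r1, $r3  →  {$r0:0, $r1:2, $r2:2, $r3:14, $r4:16, $r5:14, $r6:2}
[3] bne  $r2, $r4, L13  →  {$r0:0, $r1:2, $r2:2, $r3:14, $r4:16, $r5:14, $r6:2}  ⟨branch taken⟩
[4] sub  $r3, $r4, $r5  →  {$r0:0, $r1:2, $r2:2, $r3:2, $r4:16, $r5:14, $r6:2}

5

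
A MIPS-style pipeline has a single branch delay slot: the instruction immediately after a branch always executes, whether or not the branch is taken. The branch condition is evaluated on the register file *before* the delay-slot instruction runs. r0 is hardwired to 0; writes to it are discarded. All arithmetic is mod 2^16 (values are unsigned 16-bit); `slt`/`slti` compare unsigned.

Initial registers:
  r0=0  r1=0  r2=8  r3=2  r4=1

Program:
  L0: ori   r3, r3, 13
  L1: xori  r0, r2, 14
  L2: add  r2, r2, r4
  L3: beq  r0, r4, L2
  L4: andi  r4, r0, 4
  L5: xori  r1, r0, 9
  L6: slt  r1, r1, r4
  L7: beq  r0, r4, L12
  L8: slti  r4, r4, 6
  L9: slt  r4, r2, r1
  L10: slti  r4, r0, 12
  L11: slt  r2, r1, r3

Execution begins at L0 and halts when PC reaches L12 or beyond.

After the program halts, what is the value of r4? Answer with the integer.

[0] ori   r3, r3, 13  →  {r0:0, r1:0, r2:8, r3:15, r4:1}
[1] xori  r0, r2, 14  →  {r0:0, r1:0, r2:8, r3:15, r4:1}
[2] add  r2, r2, r4  →  {r0:0, r1:0, r2:9, r3:15, r4:1}
[3] beq  r0, r4, L2  →  {r0:0, r1:0, r2:9, r3:15, r4:1}  ⟨branch fallthrough⟩
[4] andi  r4, r0, 4  →  {r0:0, r1:0, r2:9, r3:15, r4:0}
[5] xori  r1, r0, 9  →  {r0:0, r1:9, r2:9, r3:15, r4:0}
[6] slt  r1, r1, r4  →  {r0:0, r1:0, r2:9, r3:15, r4:0}
[7] beq  r0, r4, L12  →  {r0:0, r1:0, r2:9, r3:15, r4:0}  ⟨branch taken⟩
[8] slti  r4, r4, 6  →  {r0:0, r1:0, r2:9, r3:15, r4:1}

1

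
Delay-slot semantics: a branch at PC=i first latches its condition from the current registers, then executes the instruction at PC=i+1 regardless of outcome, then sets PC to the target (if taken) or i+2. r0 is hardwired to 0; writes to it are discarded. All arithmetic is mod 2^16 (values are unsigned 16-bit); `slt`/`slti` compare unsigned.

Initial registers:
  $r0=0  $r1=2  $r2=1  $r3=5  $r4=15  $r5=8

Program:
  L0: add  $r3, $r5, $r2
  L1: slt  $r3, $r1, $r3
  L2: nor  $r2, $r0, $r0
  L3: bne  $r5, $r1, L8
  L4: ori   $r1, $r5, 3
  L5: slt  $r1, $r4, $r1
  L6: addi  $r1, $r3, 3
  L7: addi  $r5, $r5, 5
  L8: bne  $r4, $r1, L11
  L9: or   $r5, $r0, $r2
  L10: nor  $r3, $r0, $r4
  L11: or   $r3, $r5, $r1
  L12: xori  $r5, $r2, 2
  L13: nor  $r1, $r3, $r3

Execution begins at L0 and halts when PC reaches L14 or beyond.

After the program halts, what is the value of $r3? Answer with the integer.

#0 add  $r3, $r5, $r2 ; 0/2/1/9/15/8
#1 slt  $r3, $r1, $r3 ; 0/2/1/1/15/8
#2 nor  $r2, $r0, $r0 ; 0/2/65535/1/15/8
#3 bne  $r5, $r1, L8 ; 0/2/65535/1/15/8 ; →target
#4 ori   $r1, $r5, 3 ; 0/11/65535/1/15/8
#8 bne  $r4, $r1, L11 ; 0/11/65535/1/15/8 ; →target
#9 or   $r5, $r0, $r2 ; 0/11/65535/1/15/65535
#11 or   $r3, $r5, $r1 ; 0/11/65535/65535/15/65535
#12 xori  $r5, $r2, 2 ; 0/11/65535/65535/15/65533
#13 nor  $r1, $r3, $r3 ; 0/0/65535/65535/15/65533

65535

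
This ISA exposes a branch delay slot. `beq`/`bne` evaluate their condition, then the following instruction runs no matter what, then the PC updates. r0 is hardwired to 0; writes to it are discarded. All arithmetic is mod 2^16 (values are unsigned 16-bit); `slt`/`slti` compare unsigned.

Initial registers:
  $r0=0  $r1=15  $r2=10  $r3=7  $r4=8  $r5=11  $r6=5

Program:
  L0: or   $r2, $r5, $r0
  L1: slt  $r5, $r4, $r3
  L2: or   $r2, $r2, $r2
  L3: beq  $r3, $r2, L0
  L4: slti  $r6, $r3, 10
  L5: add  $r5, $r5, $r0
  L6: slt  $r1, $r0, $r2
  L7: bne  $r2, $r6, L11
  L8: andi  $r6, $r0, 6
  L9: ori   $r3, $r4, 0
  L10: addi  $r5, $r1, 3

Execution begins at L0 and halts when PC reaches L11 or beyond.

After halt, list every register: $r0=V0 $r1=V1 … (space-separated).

#0 or   $r2, $r5, $r0 ; 0/15/11/7/8/11/5
#1 slt  $r5, $r4, $r3 ; 0/15/11/7/8/0/5
#2 or   $r2, $r2, $r2 ; 0/15/11/7/8/0/5
#3 beq  $r3, $r2, L0 ; 0/15/11/7/8/0/5 ; →fallthru
#4 slti  $r6, $r3, 10 ; 0/15/11/7/8/0/1
#5 add  $r5, $r5, $r0 ; 0/15/11/7/8/0/1
#6 slt  $r1, $r0, $r2 ; 0/1/11/7/8/0/1
#7 bne  $r2, $r6, L11 ; 0/1/11/7/8/0/1 ; →target
#8 andi  $r6, $r0, 6 ; 0/1/11/7/8/0/0

$r0=0 $r1=1 $r2=11 $r3=7 $r4=8 $r5=0 $r6=0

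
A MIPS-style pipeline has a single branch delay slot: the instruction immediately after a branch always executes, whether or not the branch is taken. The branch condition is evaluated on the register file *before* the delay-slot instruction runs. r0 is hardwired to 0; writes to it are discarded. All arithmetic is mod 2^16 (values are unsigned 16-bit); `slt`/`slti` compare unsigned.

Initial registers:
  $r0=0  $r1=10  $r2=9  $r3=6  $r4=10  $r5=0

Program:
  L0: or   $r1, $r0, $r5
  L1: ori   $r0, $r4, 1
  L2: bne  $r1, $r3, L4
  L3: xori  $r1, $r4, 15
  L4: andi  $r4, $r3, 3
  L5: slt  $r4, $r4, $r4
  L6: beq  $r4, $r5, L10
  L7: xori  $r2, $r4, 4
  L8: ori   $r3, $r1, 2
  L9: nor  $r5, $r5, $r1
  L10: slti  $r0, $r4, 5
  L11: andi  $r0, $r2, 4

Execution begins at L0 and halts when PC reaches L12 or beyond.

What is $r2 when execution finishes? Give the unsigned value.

PC=0  or   $r1, $r0, $r5     | $r0=0 $r1=0 $r2=9 $r3=6 $r4=10 $r5=0
PC=1  ori   $r0, $r4, 1      | $r0=0 $r1=0 $r2=9 $r3=6 $r4=10 $r5=0
PC=2  bne  $r1, $r3, L4      | $r0=0 $r1=0 $r2=9 $r3=6 $r4=10 $r5=0  [TAKEN]
PC=3  xori  $r1, $r4, 15     | $r0=0 $r1=5 $r2=9 $r3=6 $r4=10 $r5=0
PC=4  andi  $r4, $r3, 3      | $r0=0 $r1=5 $r2=9 $r3=6 $r4=2 $r5=0
PC=5  slt  $r4, $r4, $r4     | $r0=0 $r1=5 $r2=9 $r3=6 $r4=0 $r5=0
PC=6  beq  $r4, $r5, L10     | $r0=0 $r1=5 $r2=9 $r3=6 $r4=0 $r5=0  [TAKEN]
PC=7  xori  $r2, $r4, 4      | $r0=0 $r1=5 $r2=4 $r3=6 $r4=0 $r5=0
PC=10 slti  $r0, $r4, 5      | $r0=0 $r1=5 $r2=4 $r3=6 $r4=0 $r5=0
PC=11 andi  $r0, $r2, 4      | $r0=0 $r1=5 $r2=4 $r3=6 $r4=0 $r5=0

4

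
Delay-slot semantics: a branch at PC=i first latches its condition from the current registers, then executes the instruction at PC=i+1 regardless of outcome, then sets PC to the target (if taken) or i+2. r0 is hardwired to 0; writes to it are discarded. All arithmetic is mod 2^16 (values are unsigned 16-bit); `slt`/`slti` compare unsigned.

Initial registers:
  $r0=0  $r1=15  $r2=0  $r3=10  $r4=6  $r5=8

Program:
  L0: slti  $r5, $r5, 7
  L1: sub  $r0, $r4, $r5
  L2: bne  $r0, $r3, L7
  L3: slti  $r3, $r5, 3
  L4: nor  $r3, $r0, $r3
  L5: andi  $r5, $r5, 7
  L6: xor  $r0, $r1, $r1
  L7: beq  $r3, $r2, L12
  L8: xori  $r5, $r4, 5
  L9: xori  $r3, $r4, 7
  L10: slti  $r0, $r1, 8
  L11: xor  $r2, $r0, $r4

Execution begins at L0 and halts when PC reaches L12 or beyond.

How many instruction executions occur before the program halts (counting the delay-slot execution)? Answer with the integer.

9

#0 slti  $r5, $r5, 7 ; 0/15/0/10/6/0
#1 sub  $r0, $r4, $r5 ; 0/15/0/10/6/0
#2 bne  $r0, $r3, L7 ; 0/15/0/10/6/0 ; →target
#3 slti  $r3, $r5, 3 ; 0/15/0/1/6/0
#7 beq  $r3, $r2, L12 ; 0/15/0/1/6/0 ; →fallthru
#8 xori  $r5, $r4, 5 ; 0/15/0/1/6/3
#9 xori  $r3, $r4, 7 ; 0/15/0/1/6/3
#10 slti  $r0, $r1, 8 ; 0/15/0/1/6/3
#11 xor  $r2, $r0, $r4 ; 0/15/6/1/6/3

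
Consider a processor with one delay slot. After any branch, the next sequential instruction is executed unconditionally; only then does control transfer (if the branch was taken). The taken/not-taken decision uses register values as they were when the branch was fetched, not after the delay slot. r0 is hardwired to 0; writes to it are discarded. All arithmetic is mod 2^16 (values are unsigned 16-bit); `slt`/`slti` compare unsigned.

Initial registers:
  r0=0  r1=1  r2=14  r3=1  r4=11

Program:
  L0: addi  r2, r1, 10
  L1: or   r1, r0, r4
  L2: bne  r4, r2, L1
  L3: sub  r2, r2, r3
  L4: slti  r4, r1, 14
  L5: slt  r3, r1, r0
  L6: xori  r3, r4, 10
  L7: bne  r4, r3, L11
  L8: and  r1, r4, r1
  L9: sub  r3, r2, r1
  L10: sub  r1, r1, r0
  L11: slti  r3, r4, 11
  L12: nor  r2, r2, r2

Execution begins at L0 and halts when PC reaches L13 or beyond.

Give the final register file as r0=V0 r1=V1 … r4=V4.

#0 addi  r2, r1, 10 ; 0/1/11/1/11
#1 or   r1, r0, r4 ; 0/11/11/1/11
#2 bne  r4, r2, L1 ; 0/11/11/1/11 ; →fallthru
#3 sub  r2, r2, r3 ; 0/11/10/1/11
#4 slti  r4, r1, 14 ; 0/11/10/1/1
#5 slt  r3, r1, r0 ; 0/11/10/0/1
#6 xori  r3, r4, 10 ; 0/11/10/11/1
#7 bne  r4, r3, L11 ; 0/11/10/11/1 ; →target
#8 and  r1, r4, r1 ; 0/1/10/11/1
#11 slti  r3, r4, 11 ; 0/1/10/1/1
#12 nor  r2, r2, r2 ; 0/1/65525/1/1

r0=0 r1=1 r2=65525 r3=1 r4=1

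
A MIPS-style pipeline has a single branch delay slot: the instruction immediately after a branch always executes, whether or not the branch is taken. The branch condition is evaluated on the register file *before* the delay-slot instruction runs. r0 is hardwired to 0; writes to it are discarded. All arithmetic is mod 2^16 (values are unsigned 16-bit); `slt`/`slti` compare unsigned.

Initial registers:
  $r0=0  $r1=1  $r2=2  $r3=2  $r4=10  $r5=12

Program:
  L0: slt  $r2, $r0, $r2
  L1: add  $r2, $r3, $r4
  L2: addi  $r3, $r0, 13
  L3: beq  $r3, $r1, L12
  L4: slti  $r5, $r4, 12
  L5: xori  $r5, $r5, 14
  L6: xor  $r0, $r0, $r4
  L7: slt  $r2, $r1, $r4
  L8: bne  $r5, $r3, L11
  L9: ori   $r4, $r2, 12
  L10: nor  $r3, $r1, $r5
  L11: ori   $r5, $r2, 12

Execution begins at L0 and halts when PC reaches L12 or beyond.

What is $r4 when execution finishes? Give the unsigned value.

#0 slt  $r2, $r0, $r2 ; 0/1/1/2/10/12
#1 add  $r2, $r3, $r4 ; 0/1/12/2/10/12
#2 addi  $r3, $r0, 13 ; 0/1/12/13/10/12
#3 beq  $r3, $r1, L12 ; 0/1/12/13/10/12 ; →fallthru
#4 slti  $r5, $r4, 12 ; 0/1/12/13/10/1
#5 xori  $r5, $r5, 14 ; 0/1/12/13/10/15
#6 xor  $r0, $r0, $r4 ; 0/1/12/13/10/15
#7 slt  $r2, $r1, $r4 ; 0/1/1/13/10/15
#8 bne  $r5, $r3, L11 ; 0/1/1/13/10/15 ; →target
#9 ori   $r4, $r2, 12 ; 0/1/1/13/13/15
#11 ori   $r5, $r2, 12 ; 0/1/1/13/13/13

13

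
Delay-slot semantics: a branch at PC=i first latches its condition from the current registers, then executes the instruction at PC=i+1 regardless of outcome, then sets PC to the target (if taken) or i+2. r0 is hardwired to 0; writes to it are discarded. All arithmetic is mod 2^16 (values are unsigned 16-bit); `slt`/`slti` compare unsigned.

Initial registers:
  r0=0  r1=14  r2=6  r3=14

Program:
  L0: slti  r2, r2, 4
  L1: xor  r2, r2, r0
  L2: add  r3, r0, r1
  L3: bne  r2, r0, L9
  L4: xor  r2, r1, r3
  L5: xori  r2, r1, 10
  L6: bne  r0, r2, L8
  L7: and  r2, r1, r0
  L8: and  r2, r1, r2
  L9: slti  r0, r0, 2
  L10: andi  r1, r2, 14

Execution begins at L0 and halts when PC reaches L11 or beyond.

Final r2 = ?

#0 slti  r2, r2, 4 ; 0/14/0/14
#1 xor  r2, r2, r0 ; 0/14/0/14
#2 add  r3, r0, r1 ; 0/14/0/14
#3 bne  r2, r0, L9 ; 0/14/0/14 ; →fallthru
#4 xor  r2, r1, r3 ; 0/14/0/14
#5 xori  r2, r1, 10 ; 0/14/4/14
#6 bne  r0, r2, L8 ; 0/14/4/14 ; →target
#7 and  r2, r1, r0 ; 0/14/0/14
#8 and  r2, r1, r2 ; 0/14/0/14
#9 slti  r0, r0, 2 ; 0/14/0/14
#10 andi  r1, r2, 14 ; 0/0/0/14

0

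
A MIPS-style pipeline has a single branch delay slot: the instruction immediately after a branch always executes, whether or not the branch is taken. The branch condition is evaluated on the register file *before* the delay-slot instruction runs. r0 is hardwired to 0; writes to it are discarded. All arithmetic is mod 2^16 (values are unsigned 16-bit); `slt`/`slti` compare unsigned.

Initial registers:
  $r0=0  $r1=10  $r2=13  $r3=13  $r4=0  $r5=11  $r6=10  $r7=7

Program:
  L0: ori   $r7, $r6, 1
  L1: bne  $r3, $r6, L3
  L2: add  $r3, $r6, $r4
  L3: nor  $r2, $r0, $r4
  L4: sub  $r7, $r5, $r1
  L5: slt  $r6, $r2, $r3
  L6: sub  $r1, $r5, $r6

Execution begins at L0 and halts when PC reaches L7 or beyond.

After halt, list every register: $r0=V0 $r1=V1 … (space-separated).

$r0=0 $r1=11 $r2=65535 $r3=10 $r4=0 $r5=11 $r6=0 $r7=1

#0 ori   $r7, $r6, 1 ; 0/10/13/13/0/11/10/11
#1 bne  $r3, $r6, L3 ; 0/10/13/13/0/11/10/11 ; →target
#2 add  $r3, $r6, $r4 ; 0/10/13/10/0/11/10/11
#3 nor  $r2, $r0, $r4 ; 0/10/65535/10/0/11/10/11
#4 sub  $r7, $r5, $r1 ; 0/10/65535/10/0/11/10/1
#5 slt  $r6, $r2, $r3 ; 0/10/65535/10/0/11/0/1
#6 sub  $r1, $r5, $r6 ; 0/11/65535/10/0/11/0/1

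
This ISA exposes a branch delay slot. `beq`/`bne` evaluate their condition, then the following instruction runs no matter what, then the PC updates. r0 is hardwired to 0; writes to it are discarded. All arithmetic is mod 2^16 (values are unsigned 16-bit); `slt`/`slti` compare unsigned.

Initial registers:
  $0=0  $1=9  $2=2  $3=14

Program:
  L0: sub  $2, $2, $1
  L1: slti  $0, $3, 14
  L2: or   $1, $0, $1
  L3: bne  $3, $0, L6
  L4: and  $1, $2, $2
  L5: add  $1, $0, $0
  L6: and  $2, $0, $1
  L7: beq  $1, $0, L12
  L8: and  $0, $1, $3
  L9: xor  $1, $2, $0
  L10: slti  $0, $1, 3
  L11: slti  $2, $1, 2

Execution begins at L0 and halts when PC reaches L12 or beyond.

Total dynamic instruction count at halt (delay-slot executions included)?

PC=0  sub  $2, $2, $1        | $0=0 $1=9 $2=65529 $3=14
PC=1  slti  $0, $3, 14       | $0=0 $1=9 $2=65529 $3=14
PC=2  or   $1, $0, $1        | $0=0 $1=9 $2=65529 $3=14
PC=3  bne  $3, $0, L6        | $0=0 $1=9 $2=65529 $3=14  [TAKEN]
PC=4  and  $1, $2, $2        | $0=0 $1=65529 $2=65529 $3=14
PC=6  and  $2, $0, $1        | $0=0 $1=65529 $2=0 $3=14
PC=7  beq  $1, $0, L12       | $0=0 $1=65529 $2=0 $3=14  [not taken]
PC=8  and  $0, $1, $3        | $0=0 $1=65529 $2=0 $3=14
PC=9  xor  $1, $2, $0        | $0=0 $1=0 $2=0 $3=14
PC=10 slti  $0, $1, 3        | $0=0 $1=0 $2=0 $3=14
PC=11 slti  $2, $1, 2        | $0=0 $1=0 $2=1 $3=14

11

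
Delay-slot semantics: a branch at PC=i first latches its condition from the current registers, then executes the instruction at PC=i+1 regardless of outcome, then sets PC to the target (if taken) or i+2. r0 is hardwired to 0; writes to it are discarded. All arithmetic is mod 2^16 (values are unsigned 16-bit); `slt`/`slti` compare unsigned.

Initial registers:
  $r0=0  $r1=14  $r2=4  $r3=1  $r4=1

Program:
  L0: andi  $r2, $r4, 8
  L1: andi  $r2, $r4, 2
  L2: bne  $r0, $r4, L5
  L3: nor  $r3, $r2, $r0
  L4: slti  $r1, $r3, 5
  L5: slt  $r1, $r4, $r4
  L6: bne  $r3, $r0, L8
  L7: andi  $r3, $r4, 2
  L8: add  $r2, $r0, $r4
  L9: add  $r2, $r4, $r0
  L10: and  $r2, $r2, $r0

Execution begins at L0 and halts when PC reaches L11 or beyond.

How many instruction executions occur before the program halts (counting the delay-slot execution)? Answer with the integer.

  step pc=0: andi  $r2, $r4, 8  regs=(0,14,0,1,1)
  step pc=1: andi  $r2, $r4, 2  regs=(0,14,0,1,1)
  step pc=2: bne  $r0, $r4, L5  cond=T  regs=(0,14,0,1,1)
  step pc=3: nor  $r3, $r2, $r0  regs=(0,14,0,65535,1)
  step pc=5: slt  $r1, $r4, $r4  regs=(0,0,0,65535,1)
  step pc=6: bne  $r3, $r0, L8  cond=T  regs=(0,0,0,65535,1)
  step pc=7: andi  $r3, $r4, 2  regs=(0,0,0,0,1)
  step pc=8: add  $r2, $r0, $r4  regs=(0,0,1,0,1)
  step pc=9: add  $r2, $r4, $r0  regs=(0,0,1,0,1)
  step pc=10: and  $r2, $r2, $r0  regs=(0,0,0,0,1)

10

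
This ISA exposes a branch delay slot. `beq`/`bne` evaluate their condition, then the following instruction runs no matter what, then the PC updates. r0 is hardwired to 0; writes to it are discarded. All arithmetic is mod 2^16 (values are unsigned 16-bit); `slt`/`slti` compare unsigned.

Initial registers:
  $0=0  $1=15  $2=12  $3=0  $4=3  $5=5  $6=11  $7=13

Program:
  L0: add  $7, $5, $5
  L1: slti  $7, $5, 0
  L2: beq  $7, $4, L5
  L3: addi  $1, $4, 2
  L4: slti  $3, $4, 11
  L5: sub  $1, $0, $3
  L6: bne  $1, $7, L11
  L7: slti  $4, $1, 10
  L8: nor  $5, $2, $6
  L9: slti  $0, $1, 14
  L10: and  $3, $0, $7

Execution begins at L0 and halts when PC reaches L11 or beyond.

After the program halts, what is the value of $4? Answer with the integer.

  step pc=0: add  $7, $5, $5  regs=(0,15,12,0,3,5,11,10)
  step pc=1: slti  $7, $5, 0  regs=(0,15,12,0,3,5,11,0)
  step pc=2: beq  $7, $4, L5  cond=F  regs=(0,15,12,0,3,5,11,0)
  step pc=3: addi  $1, $4, 2  regs=(0,5,12,0,3,5,11,0)
  step pc=4: slti  $3, $4, 11  regs=(0,5,12,1,3,5,11,0)
  step pc=5: sub  $1, $0, $3  regs=(0,65535,12,1,3,5,11,0)
  step pc=6: bne  $1, $7, L11  cond=T  regs=(0,65535,12,1,3,5,11,0)
  step pc=7: slti  $4, $1, 10  regs=(0,65535,12,1,0,5,11,0)

0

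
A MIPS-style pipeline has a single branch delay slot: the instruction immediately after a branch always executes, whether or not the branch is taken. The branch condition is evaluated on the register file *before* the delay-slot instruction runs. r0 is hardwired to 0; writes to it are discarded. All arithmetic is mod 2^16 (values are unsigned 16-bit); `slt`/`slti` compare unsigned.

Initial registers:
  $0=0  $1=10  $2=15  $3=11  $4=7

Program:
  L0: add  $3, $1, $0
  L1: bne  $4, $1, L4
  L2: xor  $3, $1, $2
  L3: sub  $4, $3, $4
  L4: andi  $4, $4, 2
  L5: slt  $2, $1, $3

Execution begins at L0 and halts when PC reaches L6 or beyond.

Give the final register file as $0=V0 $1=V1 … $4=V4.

  step pc=0: add  $3, $1, $0  regs=(0,10,15,10,7)
  step pc=1: bne  $4, $1, L4  cond=T  regs=(0,10,15,10,7)
  step pc=2: xor  $3, $1, $2  regs=(0,10,15,5,7)
  step pc=4: andi  $4, $4, 2  regs=(0,10,15,5,2)
  step pc=5: slt  $2, $1, $3  regs=(0,10,0,5,2)

$0=0 $1=10 $2=0 $3=5 $4=2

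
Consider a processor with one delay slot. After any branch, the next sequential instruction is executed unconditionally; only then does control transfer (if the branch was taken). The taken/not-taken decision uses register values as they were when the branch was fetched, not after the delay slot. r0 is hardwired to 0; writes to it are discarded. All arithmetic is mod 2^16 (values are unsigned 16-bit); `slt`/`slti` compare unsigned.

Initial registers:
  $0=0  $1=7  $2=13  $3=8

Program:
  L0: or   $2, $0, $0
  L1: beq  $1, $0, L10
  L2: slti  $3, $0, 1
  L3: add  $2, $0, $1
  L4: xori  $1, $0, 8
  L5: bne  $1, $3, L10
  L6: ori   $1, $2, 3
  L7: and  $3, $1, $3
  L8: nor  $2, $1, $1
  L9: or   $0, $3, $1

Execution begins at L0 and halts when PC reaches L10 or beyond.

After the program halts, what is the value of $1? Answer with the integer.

7

[0] or   $2, $0, $0  →  {$0:0, $1:7, $2:0, $3:8}
[1] beq  $1, $0, L10  →  {$0:0, $1:7, $2:0, $3:8}  ⟨branch fallthrough⟩
[2] slti  $3, $0, 1  →  {$0:0, $1:7, $2:0, $3:1}
[3] add  $2, $0, $1  →  {$0:0, $1:7, $2:7, $3:1}
[4] xori  $1, $0, 8  →  {$0:0, $1:8, $2:7, $3:1}
[5] bne  $1, $3, L10  →  {$0:0, $1:8, $2:7, $3:1}  ⟨branch taken⟩
[6] ori   $1, $2, 3  →  {$0:0, $1:7, $2:7, $3:1}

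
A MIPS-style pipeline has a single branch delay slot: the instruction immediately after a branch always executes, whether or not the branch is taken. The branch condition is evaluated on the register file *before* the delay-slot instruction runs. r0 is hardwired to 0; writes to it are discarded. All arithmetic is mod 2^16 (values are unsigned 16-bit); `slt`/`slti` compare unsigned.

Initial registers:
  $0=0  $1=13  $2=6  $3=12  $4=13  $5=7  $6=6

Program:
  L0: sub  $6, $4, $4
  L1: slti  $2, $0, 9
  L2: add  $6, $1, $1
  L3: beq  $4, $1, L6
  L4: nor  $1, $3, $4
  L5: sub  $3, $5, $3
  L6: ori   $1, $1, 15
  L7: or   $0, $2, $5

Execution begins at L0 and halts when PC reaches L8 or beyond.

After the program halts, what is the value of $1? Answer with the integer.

65535

#0 sub  $6, $4, $4 ; 0/13/6/12/13/7/0
#1 slti  $2, $0, 9 ; 0/13/1/12/13/7/0
#2 add  $6, $1, $1 ; 0/13/1/12/13/7/26
#3 beq  $4, $1, L6 ; 0/13/1/12/13/7/26 ; →target
#4 nor  $1, $3, $4 ; 0/65522/1/12/13/7/26
#6 ori   $1, $1, 15 ; 0/65535/1/12/13/7/26
#7 or   $0, $2, $5 ; 0/65535/1/12/13/7/26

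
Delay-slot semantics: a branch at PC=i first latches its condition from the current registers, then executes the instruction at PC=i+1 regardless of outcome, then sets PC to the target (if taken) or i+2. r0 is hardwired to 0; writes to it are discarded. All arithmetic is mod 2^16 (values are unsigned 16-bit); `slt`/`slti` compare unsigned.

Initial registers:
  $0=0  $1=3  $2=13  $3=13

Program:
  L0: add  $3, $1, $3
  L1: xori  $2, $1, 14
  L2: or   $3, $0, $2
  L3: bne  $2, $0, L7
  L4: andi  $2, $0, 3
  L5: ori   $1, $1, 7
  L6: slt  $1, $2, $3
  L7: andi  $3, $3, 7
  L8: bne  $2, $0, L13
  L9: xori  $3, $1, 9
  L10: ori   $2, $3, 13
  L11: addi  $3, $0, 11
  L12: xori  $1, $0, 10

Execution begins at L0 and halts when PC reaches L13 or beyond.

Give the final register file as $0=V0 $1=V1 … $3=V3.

$0=0 $1=10 $2=15 $3=11

#0 add  $3, $1, $3 ; 0/3/13/16
#1 xori  $2, $1, 14 ; 0/3/13/16
#2 or   $3, $0, $2 ; 0/3/13/13
#3 bne  $2, $0, L7 ; 0/3/13/13 ; →target
#4 andi  $2, $0, 3 ; 0/3/0/13
#7 andi  $3, $3, 7 ; 0/3/0/5
#8 bne  $2, $0, L13 ; 0/3/0/5 ; →fallthru
#9 xori  $3, $1, 9 ; 0/3/0/10
#10 ori   $2, $3, 13 ; 0/3/15/10
#11 addi  $3, $0, 11 ; 0/3/15/11
#12 xori  $1, $0, 10 ; 0/10/15/11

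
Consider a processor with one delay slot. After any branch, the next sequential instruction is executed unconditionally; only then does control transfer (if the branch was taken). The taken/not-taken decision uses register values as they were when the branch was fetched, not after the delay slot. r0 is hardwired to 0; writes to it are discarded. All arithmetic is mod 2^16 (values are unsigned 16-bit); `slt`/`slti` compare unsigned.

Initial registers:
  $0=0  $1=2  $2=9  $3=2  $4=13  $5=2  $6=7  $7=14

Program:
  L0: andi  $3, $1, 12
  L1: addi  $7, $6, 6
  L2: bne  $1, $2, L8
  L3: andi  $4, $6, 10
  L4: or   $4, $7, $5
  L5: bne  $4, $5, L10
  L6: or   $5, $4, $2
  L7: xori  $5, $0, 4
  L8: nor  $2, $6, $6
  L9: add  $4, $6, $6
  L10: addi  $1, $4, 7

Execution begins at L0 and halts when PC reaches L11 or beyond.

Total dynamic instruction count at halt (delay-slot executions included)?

[0] andi  $3, $1, 12  →  {$0:0, $1:2, $2:9, $3:0, $4:13, $5:2, $6:7, $7:14}
[1] addi  $7, $6, 6  →  {$0:0, $1:2, $2:9, $3:0, $4:13, $5:2, $6:7, $7:13}
[2] bne  $1, $2, L8  →  {$0:0, $1:2, $2:9, $3:0, $4:13, $5:2, $6:7, $7:13}  ⟨branch taken⟩
[3] andi  $4, $6, 10  →  {$0:0, $1:2, $2:9, $3:0, $4:2, $5:2, $6:7, $7:13}
[8] nor  $2, $6, $6  →  {$0:0, $1:2, $2:65528, $3:0, $4:2, $5:2, $6:7, $7:13}
[9] add  $4, $6, $6  →  {$0:0, $1:2, $2:65528, $3:0, $4:14, $5:2, $6:7, $7:13}
[10] addi  $1, $4, 7  →  {$0:0, $1:21, $2:65528, $3:0, $4:14, $5:2, $6:7, $7:13}

7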